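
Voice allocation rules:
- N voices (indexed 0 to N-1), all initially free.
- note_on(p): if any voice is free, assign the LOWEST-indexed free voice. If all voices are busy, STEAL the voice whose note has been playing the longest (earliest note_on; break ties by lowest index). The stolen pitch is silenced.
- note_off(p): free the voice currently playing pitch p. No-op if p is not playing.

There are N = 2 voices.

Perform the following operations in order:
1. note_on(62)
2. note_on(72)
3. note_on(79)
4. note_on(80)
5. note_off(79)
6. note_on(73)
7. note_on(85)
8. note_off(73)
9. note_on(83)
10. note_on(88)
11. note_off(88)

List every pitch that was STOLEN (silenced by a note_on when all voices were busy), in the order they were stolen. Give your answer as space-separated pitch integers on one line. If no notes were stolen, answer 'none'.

Answer: 62 72 80 85

Derivation:
Op 1: note_on(62): voice 0 is free -> assigned | voices=[62 -]
Op 2: note_on(72): voice 1 is free -> assigned | voices=[62 72]
Op 3: note_on(79): all voices busy, STEAL voice 0 (pitch 62, oldest) -> assign | voices=[79 72]
Op 4: note_on(80): all voices busy, STEAL voice 1 (pitch 72, oldest) -> assign | voices=[79 80]
Op 5: note_off(79): free voice 0 | voices=[- 80]
Op 6: note_on(73): voice 0 is free -> assigned | voices=[73 80]
Op 7: note_on(85): all voices busy, STEAL voice 1 (pitch 80, oldest) -> assign | voices=[73 85]
Op 8: note_off(73): free voice 0 | voices=[- 85]
Op 9: note_on(83): voice 0 is free -> assigned | voices=[83 85]
Op 10: note_on(88): all voices busy, STEAL voice 1 (pitch 85, oldest) -> assign | voices=[83 88]
Op 11: note_off(88): free voice 1 | voices=[83 -]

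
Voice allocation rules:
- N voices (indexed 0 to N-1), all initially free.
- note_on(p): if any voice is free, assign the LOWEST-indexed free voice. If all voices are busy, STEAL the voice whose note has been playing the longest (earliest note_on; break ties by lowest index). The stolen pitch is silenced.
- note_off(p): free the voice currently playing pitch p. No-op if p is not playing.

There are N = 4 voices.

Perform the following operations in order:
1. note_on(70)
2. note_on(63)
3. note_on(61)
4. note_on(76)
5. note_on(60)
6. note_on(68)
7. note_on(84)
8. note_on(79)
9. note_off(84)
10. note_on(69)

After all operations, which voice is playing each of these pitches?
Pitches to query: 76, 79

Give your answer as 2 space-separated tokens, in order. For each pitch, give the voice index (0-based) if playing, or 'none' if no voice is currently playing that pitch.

Answer: none 3

Derivation:
Op 1: note_on(70): voice 0 is free -> assigned | voices=[70 - - -]
Op 2: note_on(63): voice 1 is free -> assigned | voices=[70 63 - -]
Op 3: note_on(61): voice 2 is free -> assigned | voices=[70 63 61 -]
Op 4: note_on(76): voice 3 is free -> assigned | voices=[70 63 61 76]
Op 5: note_on(60): all voices busy, STEAL voice 0 (pitch 70, oldest) -> assign | voices=[60 63 61 76]
Op 6: note_on(68): all voices busy, STEAL voice 1 (pitch 63, oldest) -> assign | voices=[60 68 61 76]
Op 7: note_on(84): all voices busy, STEAL voice 2 (pitch 61, oldest) -> assign | voices=[60 68 84 76]
Op 8: note_on(79): all voices busy, STEAL voice 3 (pitch 76, oldest) -> assign | voices=[60 68 84 79]
Op 9: note_off(84): free voice 2 | voices=[60 68 - 79]
Op 10: note_on(69): voice 2 is free -> assigned | voices=[60 68 69 79]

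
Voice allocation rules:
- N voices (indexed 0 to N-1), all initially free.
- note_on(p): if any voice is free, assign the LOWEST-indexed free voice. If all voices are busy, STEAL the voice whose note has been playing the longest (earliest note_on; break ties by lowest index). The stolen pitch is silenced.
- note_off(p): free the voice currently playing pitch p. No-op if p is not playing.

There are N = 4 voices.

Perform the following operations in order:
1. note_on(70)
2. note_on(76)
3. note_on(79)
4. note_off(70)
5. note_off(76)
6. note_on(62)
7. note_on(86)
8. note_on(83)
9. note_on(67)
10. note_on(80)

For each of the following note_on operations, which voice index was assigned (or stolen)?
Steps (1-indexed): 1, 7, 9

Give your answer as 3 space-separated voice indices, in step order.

Answer: 0 1 2

Derivation:
Op 1: note_on(70): voice 0 is free -> assigned | voices=[70 - - -]
Op 2: note_on(76): voice 1 is free -> assigned | voices=[70 76 - -]
Op 3: note_on(79): voice 2 is free -> assigned | voices=[70 76 79 -]
Op 4: note_off(70): free voice 0 | voices=[- 76 79 -]
Op 5: note_off(76): free voice 1 | voices=[- - 79 -]
Op 6: note_on(62): voice 0 is free -> assigned | voices=[62 - 79 -]
Op 7: note_on(86): voice 1 is free -> assigned | voices=[62 86 79 -]
Op 8: note_on(83): voice 3 is free -> assigned | voices=[62 86 79 83]
Op 9: note_on(67): all voices busy, STEAL voice 2 (pitch 79, oldest) -> assign | voices=[62 86 67 83]
Op 10: note_on(80): all voices busy, STEAL voice 0 (pitch 62, oldest) -> assign | voices=[80 86 67 83]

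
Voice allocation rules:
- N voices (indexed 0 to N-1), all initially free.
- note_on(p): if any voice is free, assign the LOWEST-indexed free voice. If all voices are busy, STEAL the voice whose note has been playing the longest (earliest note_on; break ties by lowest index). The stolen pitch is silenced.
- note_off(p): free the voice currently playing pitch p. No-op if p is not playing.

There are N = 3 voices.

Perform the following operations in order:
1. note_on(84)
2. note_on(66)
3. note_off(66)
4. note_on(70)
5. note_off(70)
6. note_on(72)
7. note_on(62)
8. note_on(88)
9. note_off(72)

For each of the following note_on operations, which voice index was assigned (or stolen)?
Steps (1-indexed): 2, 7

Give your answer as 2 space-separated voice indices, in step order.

Op 1: note_on(84): voice 0 is free -> assigned | voices=[84 - -]
Op 2: note_on(66): voice 1 is free -> assigned | voices=[84 66 -]
Op 3: note_off(66): free voice 1 | voices=[84 - -]
Op 4: note_on(70): voice 1 is free -> assigned | voices=[84 70 -]
Op 5: note_off(70): free voice 1 | voices=[84 - -]
Op 6: note_on(72): voice 1 is free -> assigned | voices=[84 72 -]
Op 7: note_on(62): voice 2 is free -> assigned | voices=[84 72 62]
Op 8: note_on(88): all voices busy, STEAL voice 0 (pitch 84, oldest) -> assign | voices=[88 72 62]
Op 9: note_off(72): free voice 1 | voices=[88 - 62]

Answer: 1 2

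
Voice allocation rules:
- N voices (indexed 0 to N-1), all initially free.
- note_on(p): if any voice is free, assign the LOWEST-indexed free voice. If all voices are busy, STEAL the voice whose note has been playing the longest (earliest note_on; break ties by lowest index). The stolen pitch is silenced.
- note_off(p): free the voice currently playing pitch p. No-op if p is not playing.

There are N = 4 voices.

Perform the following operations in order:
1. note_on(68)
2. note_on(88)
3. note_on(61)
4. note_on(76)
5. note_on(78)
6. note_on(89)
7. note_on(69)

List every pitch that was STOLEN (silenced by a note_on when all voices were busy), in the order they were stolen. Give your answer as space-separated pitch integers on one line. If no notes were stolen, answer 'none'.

Answer: 68 88 61

Derivation:
Op 1: note_on(68): voice 0 is free -> assigned | voices=[68 - - -]
Op 2: note_on(88): voice 1 is free -> assigned | voices=[68 88 - -]
Op 3: note_on(61): voice 2 is free -> assigned | voices=[68 88 61 -]
Op 4: note_on(76): voice 3 is free -> assigned | voices=[68 88 61 76]
Op 5: note_on(78): all voices busy, STEAL voice 0 (pitch 68, oldest) -> assign | voices=[78 88 61 76]
Op 6: note_on(89): all voices busy, STEAL voice 1 (pitch 88, oldest) -> assign | voices=[78 89 61 76]
Op 7: note_on(69): all voices busy, STEAL voice 2 (pitch 61, oldest) -> assign | voices=[78 89 69 76]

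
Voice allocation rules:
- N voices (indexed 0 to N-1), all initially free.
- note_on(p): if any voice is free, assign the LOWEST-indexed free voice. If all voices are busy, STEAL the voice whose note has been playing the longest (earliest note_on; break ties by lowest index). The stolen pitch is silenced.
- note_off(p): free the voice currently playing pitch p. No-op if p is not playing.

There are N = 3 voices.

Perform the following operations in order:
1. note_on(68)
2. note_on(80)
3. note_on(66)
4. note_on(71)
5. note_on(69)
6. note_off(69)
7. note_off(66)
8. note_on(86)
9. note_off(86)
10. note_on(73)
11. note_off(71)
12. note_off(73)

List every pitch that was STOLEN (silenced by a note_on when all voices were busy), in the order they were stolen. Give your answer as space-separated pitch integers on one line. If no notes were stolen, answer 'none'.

Answer: 68 80

Derivation:
Op 1: note_on(68): voice 0 is free -> assigned | voices=[68 - -]
Op 2: note_on(80): voice 1 is free -> assigned | voices=[68 80 -]
Op 3: note_on(66): voice 2 is free -> assigned | voices=[68 80 66]
Op 4: note_on(71): all voices busy, STEAL voice 0 (pitch 68, oldest) -> assign | voices=[71 80 66]
Op 5: note_on(69): all voices busy, STEAL voice 1 (pitch 80, oldest) -> assign | voices=[71 69 66]
Op 6: note_off(69): free voice 1 | voices=[71 - 66]
Op 7: note_off(66): free voice 2 | voices=[71 - -]
Op 8: note_on(86): voice 1 is free -> assigned | voices=[71 86 -]
Op 9: note_off(86): free voice 1 | voices=[71 - -]
Op 10: note_on(73): voice 1 is free -> assigned | voices=[71 73 -]
Op 11: note_off(71): free voice 0 | voices=[- 73 -]
Op 12: note_off(73): free voice 1 | voices=[- - -]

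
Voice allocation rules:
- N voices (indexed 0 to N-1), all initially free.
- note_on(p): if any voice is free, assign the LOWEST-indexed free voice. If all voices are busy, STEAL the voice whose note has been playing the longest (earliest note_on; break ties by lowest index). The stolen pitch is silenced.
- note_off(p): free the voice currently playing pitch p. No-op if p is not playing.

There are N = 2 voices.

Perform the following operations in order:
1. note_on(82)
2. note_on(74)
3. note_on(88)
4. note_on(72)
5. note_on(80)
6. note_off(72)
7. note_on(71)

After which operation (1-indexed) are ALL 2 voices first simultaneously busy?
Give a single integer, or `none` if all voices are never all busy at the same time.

Answer: 2

Derivation:
Op 1: note_on(82): voice 0 is free -> assigned | voices=[82 -]
Op 2: note_on(74): voice 1 is free -> assigned | voices=[82 74]
Op 3: note_on(88): all voices busy, STEAL voice 0 (pitch 82, oldest) -> assign | voices=[88 74]
Op 4: note_on(72): all voices busy, STEAL voice 1 (pitch 74, oldest) -> assign | voices=[88 72]
Op 5: note_on(80): all voices busy, STEAL voice 0 (pitch 88, oldest) -> assign | voices=[80 72]
Op 6: note_off(72): free voice 1 | voices=[80 -]
Op 7: note_on(71): voice 1 is free -> assigned | voices=[80 71]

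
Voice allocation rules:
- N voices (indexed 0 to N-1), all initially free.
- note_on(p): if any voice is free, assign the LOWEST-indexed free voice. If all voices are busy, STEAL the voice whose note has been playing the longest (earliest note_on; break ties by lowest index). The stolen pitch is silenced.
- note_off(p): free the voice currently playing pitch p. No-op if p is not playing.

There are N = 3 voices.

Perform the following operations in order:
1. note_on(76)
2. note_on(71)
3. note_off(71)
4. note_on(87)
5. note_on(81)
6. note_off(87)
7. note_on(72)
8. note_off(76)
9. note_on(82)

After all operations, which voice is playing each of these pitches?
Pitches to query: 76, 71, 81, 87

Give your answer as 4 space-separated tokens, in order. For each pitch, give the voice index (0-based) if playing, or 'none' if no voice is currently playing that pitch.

Op 1: note_on(76): voice 0 is free -> assigned | voices=[76 - -]
Op 2: note_on(71): voice 1 is free -> assigned | voices=[76 71 -]
Op 3: note_off(71): free voice 1 | voices=[76 - -]
Op 4: note_on(87): voice 1 is free -> assigned | voices=[76 87 -]
Op 5: note_on(81): voice 2 is free -> assigned | voices=[76 87 81]
Op 6: note_off(87): free voice 1 | voices=[76 - 81]
Op 7: note_on(72): voice 1 is free -> assigned | voices=[76 72 81]
Op 8: note_off(76): free voice 0 | voices=[- 72 81]
Op 9: note_on(82): voice 0 is free -> assigned | voices=[82 72 81]

Answer: none none 2 none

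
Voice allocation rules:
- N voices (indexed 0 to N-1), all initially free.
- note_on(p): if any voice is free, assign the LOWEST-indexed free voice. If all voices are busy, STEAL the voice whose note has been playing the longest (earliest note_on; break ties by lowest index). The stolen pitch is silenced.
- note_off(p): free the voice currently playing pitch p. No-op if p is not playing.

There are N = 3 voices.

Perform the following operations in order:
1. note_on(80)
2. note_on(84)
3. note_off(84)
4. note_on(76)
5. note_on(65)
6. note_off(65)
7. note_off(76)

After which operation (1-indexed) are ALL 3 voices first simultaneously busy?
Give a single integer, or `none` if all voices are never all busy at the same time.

Op 1: note_on(80): voice 0 is free -> assigned | voices=[80 - -]
Op 2: note_on(84): voice 1 is free -> assigned | voices=[80 84 -]
Op 3: note_off(84): free voice 1 | voices=[80 - -]
Op 4: note_on(76): voice 1 is free -> assigned | voices=[80 76 -]
Op 5: note_on(65): voice 2 is free -> assigned | voices=[80 76 65]
Op 6: note_off(65): free voice 2 | voices=[80 76 -]
Op 7: note_off(76): free voice 1 | voices=[80 - -]

Answer: 5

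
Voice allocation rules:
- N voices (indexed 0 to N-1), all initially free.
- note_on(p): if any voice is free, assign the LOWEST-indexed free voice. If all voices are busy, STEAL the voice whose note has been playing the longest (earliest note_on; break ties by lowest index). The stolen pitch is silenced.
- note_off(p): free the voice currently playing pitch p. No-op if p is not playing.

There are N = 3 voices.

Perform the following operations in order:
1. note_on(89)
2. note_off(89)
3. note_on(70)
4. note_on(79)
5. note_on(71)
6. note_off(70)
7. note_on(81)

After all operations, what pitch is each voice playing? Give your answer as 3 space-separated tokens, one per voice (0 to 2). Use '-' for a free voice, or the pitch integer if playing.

Answer: 81 79 71

Derivation:
Op 1: note_on(89): voice 0 is free -> assigned | voices=[89 - -]
Op 2: note_off(89): free voice 0 | voices=[- - -]
Op 3: note_on(70): voice 0 is free -> assigned | voices=[70 - -]
Op 4: note_on(79): voice 1 is free -> assigned | voices=[70 79 -]
Op 5: note_on(71): voice 2 is free -> assigned | voices=[70 79 71]
Op 6: note_off(70): free voice 0 | voices=[- 79 71]
Op 7: note_on(81): voice 0 is free -> assigned | voices=[81 79 71]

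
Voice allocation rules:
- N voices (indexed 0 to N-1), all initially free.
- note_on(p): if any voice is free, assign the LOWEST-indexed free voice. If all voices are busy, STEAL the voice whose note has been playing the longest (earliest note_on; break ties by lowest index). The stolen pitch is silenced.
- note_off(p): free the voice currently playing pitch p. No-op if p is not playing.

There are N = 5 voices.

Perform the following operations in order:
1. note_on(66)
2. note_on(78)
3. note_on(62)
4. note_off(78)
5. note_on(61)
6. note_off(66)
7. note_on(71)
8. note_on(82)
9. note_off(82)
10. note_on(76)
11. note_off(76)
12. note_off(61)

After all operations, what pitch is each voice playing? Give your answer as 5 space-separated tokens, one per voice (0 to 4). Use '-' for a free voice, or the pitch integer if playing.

Answer: 71 - 62 - -

Derivation:
Op 1: note_on(66): voice 0 is free -> assigned | voices=[66 - - - -]
Op 2: note_on(78): voice 1 is free -> assigned | voices=[66 78 - - -]
Op 3: note_on(62): voice 2 is free -> assigned | voices=[66 78 62 - -]
Op 4: note_off(78): free voice 1 | voices=[66 - 62 - -]
Op 5: note_on(61): voice 1 is free -> assigned | voices=[66 61 62 - -]
Op 6: note_off(66): free voice 0 | voices=[- 61 62 - -]
Op 7: note_on(71): voice 0 is free -> assigned | voices=[71 61 62 - -]
Op 8: note_on(82): voice 3 is free -> assigned | voices=[71 61 62 82 -]
Op 9: note_off(82): free voice 3 | voices=[71 61 62 - -]
Op 10: note_on(76): voice 3 is free -> assigned | voices=[71 61 62 76 -]
Op 11: note_off(76): free voice 3 | voices=[71 61 62 - -]
Op 12: note_off(61): free voice 1 | voices=[71 - 62 - -]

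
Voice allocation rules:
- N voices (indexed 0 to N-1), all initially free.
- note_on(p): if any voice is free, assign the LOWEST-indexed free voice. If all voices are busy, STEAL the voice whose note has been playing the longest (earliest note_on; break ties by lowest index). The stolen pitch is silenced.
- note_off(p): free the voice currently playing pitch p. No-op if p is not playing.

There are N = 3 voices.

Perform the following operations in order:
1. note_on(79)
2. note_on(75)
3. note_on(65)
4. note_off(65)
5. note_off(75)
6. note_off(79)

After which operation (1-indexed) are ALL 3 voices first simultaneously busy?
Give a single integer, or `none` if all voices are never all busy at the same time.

Answer: 3

Derivation:
Op 1: note_on(79): voice 0 is free -> assigned | voices=[79 - -]
Op 2: note_on(75): voice 1 is free -> assigned | voices=[79 75 -]
Op 3: note_on(65): voice 2 is free -> assigned | voices=[79 75 65]
Op 4: note_off(65): free voice 2 | voices=[79 75 -]
Op 5: note_off(75): free voice 1 | voices=[79 - -]
Op 6: note_off(79): free voice 0 | voices=[- - -]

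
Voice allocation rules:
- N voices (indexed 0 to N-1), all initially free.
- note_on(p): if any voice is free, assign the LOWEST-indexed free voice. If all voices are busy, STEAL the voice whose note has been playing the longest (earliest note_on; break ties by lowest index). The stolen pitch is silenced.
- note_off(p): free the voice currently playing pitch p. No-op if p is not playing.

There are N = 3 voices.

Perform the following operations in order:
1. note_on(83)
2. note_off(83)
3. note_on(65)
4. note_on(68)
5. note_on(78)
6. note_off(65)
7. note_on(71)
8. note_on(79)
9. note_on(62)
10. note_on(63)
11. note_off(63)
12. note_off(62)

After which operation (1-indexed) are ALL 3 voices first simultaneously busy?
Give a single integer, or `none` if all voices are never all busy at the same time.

Op 1: note_on(83): voice 0 is free -> assigned | voices=[83 - -]
Op 2: note_off(83): free voice 0 | voices=[- - -]
Op 3: note_on(65): voice 0 is free -> assigned | voices=[65 - -]
Op 4: note_on(68): voice 1 is free -> assigned | voices=[65 68 -]
Op 5: note_on(78): voice 2 is free -> assigned | voices=[65 68 78]
Op 6: note_off(65): free voice 0 | voices=[- 68 78]
Op 7: note_on(71): voice 0 is free -> assigned | voices=[71 68 78]
Op 8: note_on(79): all voices busy, STEAL voice 1 (pitch 68, oldest) -> assign | voices=[71 79 78]
Op 9: note_on(62): all voices busy, STEAL voice 2 (pitch 78, oldest) -> assign | voices=[71 79 62]
Op 10: note_on(63): all voices busy, STEAL voice 0 (pitch 71, oldest) -> assign | voices=[63 79 62]
Op 11: note_off(63): free voice 0 | voices=[- 79 62]
Op 12: note_off(62): free voice 2 | voices=[- 79 -]

Answer: 5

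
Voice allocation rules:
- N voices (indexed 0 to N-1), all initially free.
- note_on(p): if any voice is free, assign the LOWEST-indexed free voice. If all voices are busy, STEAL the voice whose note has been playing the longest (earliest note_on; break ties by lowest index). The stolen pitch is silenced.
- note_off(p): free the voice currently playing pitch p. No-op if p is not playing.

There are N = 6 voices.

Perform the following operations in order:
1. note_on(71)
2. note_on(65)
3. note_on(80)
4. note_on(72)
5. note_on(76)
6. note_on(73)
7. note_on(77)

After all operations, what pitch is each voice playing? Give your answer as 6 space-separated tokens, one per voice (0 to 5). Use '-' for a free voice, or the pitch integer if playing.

Op 1: note_on(71): voice 0 is free -> assigned | voices=[71 - - - - -]
Op 2: note_on(65): voice 1 is free -> assigned | voices=[71 65 - - - -]
Op 3: note_on(80): voice 2 is free -> assigned | voices=[71 65 80 - - -]
Op 4: note_on(72): voice 3 is free -> assigned | voices=[71 65 80 72 - -]
Op 5: note_on(76): voice 4 is free -> assigned | voices=[71 65 80 72 76 -]
Op 6: note_on(73): voice 5 is free -> assigned | voices=[71 65 80 72 76 73]
Op 7: note_on(77): all voices busy, STEAL voice 0 (pitch 71, oldest) -> assign | voices=[77 65 80 72 76 73]

Answer: 77 65 80 72 76 73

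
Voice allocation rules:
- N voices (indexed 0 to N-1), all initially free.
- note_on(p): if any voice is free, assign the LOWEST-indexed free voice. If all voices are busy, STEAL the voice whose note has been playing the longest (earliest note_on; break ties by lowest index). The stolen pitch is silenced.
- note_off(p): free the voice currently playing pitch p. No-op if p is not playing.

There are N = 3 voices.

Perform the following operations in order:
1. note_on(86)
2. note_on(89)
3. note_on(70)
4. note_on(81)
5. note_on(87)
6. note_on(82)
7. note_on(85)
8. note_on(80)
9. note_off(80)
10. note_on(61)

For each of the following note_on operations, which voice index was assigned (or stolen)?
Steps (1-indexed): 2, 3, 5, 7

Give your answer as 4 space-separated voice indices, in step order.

Op 1: note_on(86): voice 0 is free -> assigned | voices=[86 - -]
Op 2: note_on(89): voice 1 is free -> assigned | voices=[86 89 -]
Op 3: note_on(70): voice 2 is free -> assigned | voices=[86 89 70]
Op 4: note_on(81): all voices busy, STEAL voice 0 (pitch 86, oldest) -> assign | voices=[81 89 70]
Op 5: note_on(87): all voices busy, STEAL voice 1 (pitch 89, oldest) -> assign | voices=[81 87 70]
Op 6: note_on(82): all voices busy, STEAL voice 2 (pitch 70, oldest) -> assign | voices=[81 87 82]
Op 7: note_on(85): all voices busy, STEAL voice 0 (pitch 81, oldest) -> assign | voices=[85 87 82]
Op 8: note_on(80): all voices busy, STEAL voice 1 (pitch 87, oldest) -> assign | voices=[85 80 82]
Op 9: note_off(80): free voice 1 | voices=[85 - 82]
Op 10: note_on(61): voice 1 is free -> assigned | voices=[85 61 82]

Answer: 1 2 1 0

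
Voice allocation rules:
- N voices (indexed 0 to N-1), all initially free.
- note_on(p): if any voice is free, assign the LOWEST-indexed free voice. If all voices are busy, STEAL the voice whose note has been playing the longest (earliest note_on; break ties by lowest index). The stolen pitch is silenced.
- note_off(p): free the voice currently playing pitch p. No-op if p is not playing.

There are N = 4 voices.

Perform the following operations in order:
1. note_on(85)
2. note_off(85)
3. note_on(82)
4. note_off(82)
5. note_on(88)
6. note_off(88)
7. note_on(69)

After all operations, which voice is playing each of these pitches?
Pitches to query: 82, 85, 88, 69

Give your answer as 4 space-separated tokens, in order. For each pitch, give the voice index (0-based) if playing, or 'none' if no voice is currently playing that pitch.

Op 1: note_on(85): voice 0 is free -> assigned | voices=[85 - - -]
Op 2: note_off(85): free voice 0 | voices=[- - - -]
Op 3: note_on(82): voice 0 is free -> assigned | voices=[82 - - -]
Op 4: note_off(82): free voice 0 | voices=[- - - -]
Op 5: note_on(88): voice 0 is free -> assigned | voices=[88 - - -]
Op 6: note_off(88): free voice 0 | voices=[- - - -]
Op 7: note_on(69): voice 0 is free -> assigned | voices=[69 - - -]

Answer: none none none 0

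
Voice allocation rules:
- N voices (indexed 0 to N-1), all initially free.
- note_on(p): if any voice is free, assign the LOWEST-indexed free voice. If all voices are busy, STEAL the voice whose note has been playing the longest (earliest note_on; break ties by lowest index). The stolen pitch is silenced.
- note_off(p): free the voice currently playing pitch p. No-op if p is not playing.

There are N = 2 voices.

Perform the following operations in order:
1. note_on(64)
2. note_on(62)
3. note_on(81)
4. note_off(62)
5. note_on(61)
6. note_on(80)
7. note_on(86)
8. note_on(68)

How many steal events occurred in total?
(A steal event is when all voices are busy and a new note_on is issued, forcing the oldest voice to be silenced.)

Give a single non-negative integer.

Answer: 4

Derivation:
Op 1: note_on(64): voice 0 is free -> assigned | voices=[64 -]
Op 2: note_on(62): voice 1 is free -> assigned | voices=[64 62]
Op 3: note_on(81): all voices busy, STEAL voice 0 (pitch 64, oldest) -> assign | voices=[81 62]
Op 4: note_off(62): free voice 1 | voices=[81 -]
Op 5: note_on(61): voice 1 is free -> assigned | voices=[81 61]
Op 6: note_on(80): all voices busy, STEAL voice 0 (pitch 81, oldest) -> assign | voices=[80 61]
Op 7: note_on(86): all voices busy, STEAL voice 1 (pitch 61, oldest) -> assign | voices=[80 86]
Op 8: note_on(68): all voices busy, STEAL voice 0 (pitch 80, oldest) -> assign | voices=[68 86]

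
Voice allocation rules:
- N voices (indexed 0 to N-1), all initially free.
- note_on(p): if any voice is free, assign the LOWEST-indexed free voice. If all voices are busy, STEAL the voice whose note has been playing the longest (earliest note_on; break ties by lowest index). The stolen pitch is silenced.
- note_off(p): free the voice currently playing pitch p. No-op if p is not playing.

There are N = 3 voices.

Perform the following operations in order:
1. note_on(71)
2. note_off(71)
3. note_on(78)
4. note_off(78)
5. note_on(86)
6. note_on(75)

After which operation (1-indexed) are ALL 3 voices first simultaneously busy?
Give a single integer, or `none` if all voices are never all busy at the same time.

Op 1: note_on(71): voice 0 is free -> assigned | voices=[71 - -]
Op 2: note_off(71): free voice 0 | voices=[- - -]
Op 3: note_on(78): voice 0 is free -> assigned | voices=[78 - -]
Op 4: note_off(78): free voice 0 | voices=[- - -]
Op 5: note_on(86): voice 0 is free -> assigned | voices=[86 - -]
Op 6: note_on(75): voice 1 is free -> assigned | voices=[86 75 -]

Answer: none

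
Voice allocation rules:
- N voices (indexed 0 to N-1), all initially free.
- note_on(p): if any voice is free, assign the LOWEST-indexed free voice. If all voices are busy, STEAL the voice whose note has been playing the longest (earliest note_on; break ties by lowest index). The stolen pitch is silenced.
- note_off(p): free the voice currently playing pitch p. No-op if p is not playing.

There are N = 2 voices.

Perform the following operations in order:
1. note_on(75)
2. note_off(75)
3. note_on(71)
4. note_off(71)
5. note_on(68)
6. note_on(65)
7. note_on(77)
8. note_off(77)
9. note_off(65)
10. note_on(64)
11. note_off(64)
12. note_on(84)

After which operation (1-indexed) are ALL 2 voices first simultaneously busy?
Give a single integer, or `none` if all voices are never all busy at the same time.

Answer: 6

Derivation:
Op 1: note_on(75): voice 0 is free -> assigned | voices=[75 -]
Op 2: note_off(75): free voice 0 | voices=[- -]
Op 3: note_on(71): voice 0 is free -> assigned | voices=[71 -]
Op 4: note_off(71): free voice 0 | voices=[- -]
Op 5: note_on(68): voice 0 is free -> assigned | voices=[68 -]
Op 6: note_on(65): voice 1 is free -> assigned | voices=[68 65]
Op 7: note_on(77): all voices busy, STEAL voice 0 (pitch 68, oldest) -> assign | voices=[77 65]
Op 8: note_off(77): free voice 0 | voices=[- 65]
Op 9: note_off(65): free voice 1 | voices=[- -]
Op 10: note_on(64): voice 0 is free -> assigned | voices=[64 -]
Op 11: note_off(64): free voice 0 | voices=[- -]
Op 12: note_on(84): voice 0 is free -> assigned | voices=[84 -]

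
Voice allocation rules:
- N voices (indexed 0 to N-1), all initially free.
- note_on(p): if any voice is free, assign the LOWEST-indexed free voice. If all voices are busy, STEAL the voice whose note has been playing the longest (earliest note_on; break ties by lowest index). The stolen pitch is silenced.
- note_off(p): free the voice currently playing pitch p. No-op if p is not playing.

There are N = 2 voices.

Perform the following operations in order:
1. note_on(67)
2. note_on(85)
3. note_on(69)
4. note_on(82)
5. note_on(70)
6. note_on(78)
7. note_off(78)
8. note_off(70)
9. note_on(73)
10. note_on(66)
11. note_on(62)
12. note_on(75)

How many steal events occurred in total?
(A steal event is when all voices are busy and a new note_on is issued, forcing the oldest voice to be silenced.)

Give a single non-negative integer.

Op 1: note_on(67): voice 0 is free -> assigned | voices=[67 -]
Op 2: note_on(85): voice 1 is free -> assigned | voices=[67 85]
Op 3: note_on(69): all voices busy, STEAL voice 0 (pitch 67, oldest) -> assign | voices=[69 85]
Op 4: note_on(82): all voices busy, STEAL voice 1 (pitch 85, oldest) -> assign | voices=[69 82]
Op 5: note_on(70): all voices busy, STEAL voice 0 (pitch 69, oldest) -> assign | voices=[70 82]
Op 6: note_on(78): all voices busy, STEAL voice 1 (pitch 82, oldest) -> assign | voices=[70 78]
Op 7: note_off(78): free voice 1 | voices=[70 -]
Op 8: note_off(70): free voice 0 | voices=[- -]
Op 9: note_on(73): voice 0 is free -> assigned | voices=[73 -]
Op 10: note_on(66): voice 1 is free -> assigned | voices=[73 66]
Op 11: note_on(62): all voices busy, STEAL voice 0 (pitch 73, oldest) -> assign | voices=[62 66]
Op 12: note_on(75): all voices busy, STEAL voice 1 (pitch 66, oldest) -> assign | voices=[62 75]

Answer: 6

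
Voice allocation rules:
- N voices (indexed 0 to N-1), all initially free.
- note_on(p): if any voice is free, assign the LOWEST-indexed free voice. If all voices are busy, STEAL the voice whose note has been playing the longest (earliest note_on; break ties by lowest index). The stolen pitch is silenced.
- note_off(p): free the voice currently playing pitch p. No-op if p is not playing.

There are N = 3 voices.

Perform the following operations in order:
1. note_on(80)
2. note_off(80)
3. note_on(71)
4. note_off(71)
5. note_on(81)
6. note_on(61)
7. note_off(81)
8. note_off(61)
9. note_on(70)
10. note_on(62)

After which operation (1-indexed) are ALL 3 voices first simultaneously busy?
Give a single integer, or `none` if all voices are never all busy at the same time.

Answer: none

Derivation:
Op 1: note_on(80): voice 0 is free -> assigned | voices=[80 - -]
Op 2: note_off(80): free voice 0 | voices=[- - -]
Op 3: note_on(71): voice 0 is free -> assigned | voices=[71 - -]
Op 4: note_off(71): free voice 0 | voices=[- - -]
Op 5: note_on(81): voice 0 is free -> assigned | voices=[81 - -]
Op 6: note_on(61): voice 1 is free -> assigned | voices=[81 61 -]
Op 7: note_off(81): free voice 0 | voices=[- 61 -]
Op 8: note_off(61): free voice 1 | voices=[- - -]
Op 9: note_on(70): voice 0 is free -> assigned | voices=[70 - -]
Op 10: note_on(62): voice 1 is free -> assigned | voices=[70 62 -]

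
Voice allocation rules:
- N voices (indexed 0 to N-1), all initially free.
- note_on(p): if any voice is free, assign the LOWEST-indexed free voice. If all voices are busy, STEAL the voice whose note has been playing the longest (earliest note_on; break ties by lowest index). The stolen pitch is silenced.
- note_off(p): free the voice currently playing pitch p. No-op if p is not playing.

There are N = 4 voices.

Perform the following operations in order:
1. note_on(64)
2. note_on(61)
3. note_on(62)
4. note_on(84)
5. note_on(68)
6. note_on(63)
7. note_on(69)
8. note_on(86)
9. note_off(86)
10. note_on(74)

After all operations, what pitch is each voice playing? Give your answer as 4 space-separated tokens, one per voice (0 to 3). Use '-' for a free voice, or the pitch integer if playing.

Answer: 68 63 69 74

Derivation:
Op 1: note_on(64): voice 0 is free -> assigned | voices=[64 - - -]
Op 2: note_on(61): voice 1 is free -> assigned | voices=[64 61 - -]
Op 3: note_on(62): voice 2 is free -> assigned | voices=[64 61 62 -]
Op 4: note_on(84): voice 3 is free -> assigned | voices=[64 61 62 84]
Op 5: note_on(68): all voices busy, STEAL voice 0 (pitch 64, oldest) -> assign | voices=[68 61 62 84]
Op 6: note_on(63): all voices busy, STEAL voice 1 (pitch 61, oldest) -> assign | voices=[68 63 62 84]
Op 7: note_on(69): all voices busy, STEAL voice 2 (pitch 62, oldest) -> assign | voices=[68 63 69 84]
Op 8: note_on(86): all voices busy, STEAL voice 3 (pitch 84, oldest) -> assign | voices=[68 63 69 86]
Op 9: note_off(86): free voice 3 | voices=[68 63 69 -]
Op 10: note_on(74): voice 3 is free -> assigned | voices=[68 63 69 74]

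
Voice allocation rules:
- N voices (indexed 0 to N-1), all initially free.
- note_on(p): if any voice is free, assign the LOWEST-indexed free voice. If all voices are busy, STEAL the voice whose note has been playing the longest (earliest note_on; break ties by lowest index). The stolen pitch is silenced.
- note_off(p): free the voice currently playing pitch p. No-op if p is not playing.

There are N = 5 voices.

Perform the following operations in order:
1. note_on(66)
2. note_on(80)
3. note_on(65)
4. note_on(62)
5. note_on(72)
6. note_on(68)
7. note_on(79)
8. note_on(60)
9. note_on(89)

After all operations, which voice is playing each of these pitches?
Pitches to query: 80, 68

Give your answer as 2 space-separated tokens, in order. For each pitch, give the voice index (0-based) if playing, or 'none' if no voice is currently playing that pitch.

Op 1: note_on(66): voice 0 is free -> assigned | voices=[66 - - - -]
Op 2: note_on(80): voice 1 is free -> assigned | voices=[66 80 - - -]
Op 3: note_on(65): voice 2 is free -> assigned | voices=[66 80 65 - -]
Op 4: note_on(62): voice 3 is free -> assigned | voices=[66 80 65 62 -]
Op 5: note_on(72): voice 4 is free -> assigned | voices=[66 80 65 62 72]
Op 6: note_on(68): all voices busy, STEAL voice 0 (pitch 66, oldest) -> assign | voices=[68 80 65 62 72]
Op 7: note_on(79): all voices busy, STEAL voice 1 (pitch 80, oldest) -> assign | voices=[68 79 65 62 72]
Op 8: note_on(60): all voices busy, STEAL voice 2 (pitch 65, oldest) -> assign | voices=[68 79 60 62 72]
Op 9: note_on(89): all voices busy, STEAL voice 3 (pitch 62, oldest) -> assign | voices=[68 79 60 89 72]

Answer: none 0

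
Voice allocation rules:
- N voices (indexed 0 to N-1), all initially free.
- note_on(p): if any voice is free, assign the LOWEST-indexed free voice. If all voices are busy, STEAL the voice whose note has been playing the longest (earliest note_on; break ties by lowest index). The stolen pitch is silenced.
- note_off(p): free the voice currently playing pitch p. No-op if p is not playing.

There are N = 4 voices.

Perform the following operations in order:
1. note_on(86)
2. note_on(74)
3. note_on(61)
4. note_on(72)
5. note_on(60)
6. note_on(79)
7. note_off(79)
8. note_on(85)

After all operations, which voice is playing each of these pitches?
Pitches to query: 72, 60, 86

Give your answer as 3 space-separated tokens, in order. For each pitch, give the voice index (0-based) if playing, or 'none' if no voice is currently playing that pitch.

Op 1: note_on(86): voice 0 is free -> assigned | voices=[86 - - -]
Op 2: note_on(74): voice 1 is free -> assigned | voices=[86 74 - -]
Op 3: note_on(61): voice 2 is free -> assigned | voices=[86 74 61 -]
Op 4: note_on(72): voice 3 is free -> assigned | voices=[86 74 61 72]
Op 5: note_on(60): all voices busy, STEAL voice 0 (pitch 86, oldest) -> assign | voices=[60 74 61 72]
Op 6: note_on(79): all voices busy, STEAL voice 1 (pitch 74, oldest) -> assign | voices=[60 79 61 72]
Op 7: note_off(79): free voice 1 | voices=[60 - 61 72]
Op 8: note_on(85): voice 1 is free -> assigned | voices=[60 85 61 72]

Answer: 3 0 none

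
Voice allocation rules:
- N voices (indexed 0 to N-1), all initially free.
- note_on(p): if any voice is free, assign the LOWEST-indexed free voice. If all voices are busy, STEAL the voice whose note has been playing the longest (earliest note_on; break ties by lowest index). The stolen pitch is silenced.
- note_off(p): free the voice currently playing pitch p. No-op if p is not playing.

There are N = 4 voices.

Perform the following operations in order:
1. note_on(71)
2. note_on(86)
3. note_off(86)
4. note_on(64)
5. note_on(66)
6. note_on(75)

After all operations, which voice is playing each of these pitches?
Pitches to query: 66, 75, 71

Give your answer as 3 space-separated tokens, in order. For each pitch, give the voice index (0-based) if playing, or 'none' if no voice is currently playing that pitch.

Answer: 2 3 0

Derivation:
Op 1: note_on(71): voice 0 is free -> assigned | voices=[71 - - -]
Op 2: note_on(86): voice 1 is free -> assigned | voices=[71 86 - -]
Op 3: note_off(86): free voice 1 | voices=[71 - - -]
Op 4: note_on(64): voice 1 is free -> assigned | voices=[71 64 - -]
Op 5: note_on(66): voice 2 is free -> assigned | voices=[71 64 66 -]
Op 6: note_on(75): voice 3 is free -> assigned | voices=[71 64 66 75]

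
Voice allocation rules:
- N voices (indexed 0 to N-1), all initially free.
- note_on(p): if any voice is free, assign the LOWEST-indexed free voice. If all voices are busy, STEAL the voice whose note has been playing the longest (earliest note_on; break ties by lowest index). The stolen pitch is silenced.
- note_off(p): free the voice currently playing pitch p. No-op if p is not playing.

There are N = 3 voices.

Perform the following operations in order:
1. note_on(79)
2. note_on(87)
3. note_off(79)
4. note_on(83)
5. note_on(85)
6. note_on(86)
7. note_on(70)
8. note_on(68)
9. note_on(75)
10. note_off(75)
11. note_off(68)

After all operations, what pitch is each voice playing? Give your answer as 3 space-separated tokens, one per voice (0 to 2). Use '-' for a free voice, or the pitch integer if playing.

Op 1: note_on(79): voice 0 is free -> assigned | voices=[79 - -]
Op 2: note_on(87): voice 1 is free -> assigned | voices=[79 87 -]
Op 3: note_off(79): free voice 0 | voices=[- 87 -]
Op 4: note_on(83): voice 0 is free -> assigned | voices=[83 87 -]
Op 5: note_on(85): voice 2 is free -> assigned | voices=[83 87 85]
Op 6: note_on(86): all voices busy, STEAL voice 1 (pitch 87, oldest) -> assign | voices=[83 86 85]
Op 7: note_on(70): all voices busy, STEAL voice 0 (pitch 83, oldest) -> assign | voices=[70 86 85]
Op 8: note_on(68): all voices busy, STEAL voice 2 (pitch 85, oldest) -> assign | voices=[70 86 68]
Op 9: note_on(75): all voices busy, STEAL voice 1 (pitch 86, oldest) -> assign | voices=[70 75 68]
Op 10: note_off(75): free voice 1 | voices=[70 - 68]
Op 11: note_off(68): free voice 2 | voices=[70 - -]

Answer: 70 - -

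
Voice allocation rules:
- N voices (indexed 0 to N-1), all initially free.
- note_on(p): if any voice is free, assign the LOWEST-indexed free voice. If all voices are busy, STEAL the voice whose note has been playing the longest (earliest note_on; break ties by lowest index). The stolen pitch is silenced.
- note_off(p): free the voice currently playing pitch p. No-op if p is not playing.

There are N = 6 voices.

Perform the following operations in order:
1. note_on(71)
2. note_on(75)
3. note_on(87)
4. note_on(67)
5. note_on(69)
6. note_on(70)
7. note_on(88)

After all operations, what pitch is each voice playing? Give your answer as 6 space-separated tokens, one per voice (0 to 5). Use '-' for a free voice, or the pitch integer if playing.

Answer: 88 75 87 67 69 70

Derivation:
Op 1: note_on(71): voice 0 is free -> assigned | voices=[71 - - - - -]
Op 2: note_on(75): voice 1 is free -> assigned | voices=[71 75 - - - -]
Op 3: note_on(87): voice 2 is free -> assigned | voices=[71 75 87 - - -]
Op 4: note_on(67): voice 3 is free -> assigned | voices=[71 75 87 67 - -]
Op 5: note_on(69): voice 4 is free -> assigned | voices=[71 75 87 67 69 -]
Op 6: note_on(70): voice 5 is free -> assigned | voices=[71 75 87 67 69 70]
Op 7: note_on(88): all voices busy, STEAL voice 0 (pitch 71, oldest) -> assign | voices=[88 75 87 67 69 70]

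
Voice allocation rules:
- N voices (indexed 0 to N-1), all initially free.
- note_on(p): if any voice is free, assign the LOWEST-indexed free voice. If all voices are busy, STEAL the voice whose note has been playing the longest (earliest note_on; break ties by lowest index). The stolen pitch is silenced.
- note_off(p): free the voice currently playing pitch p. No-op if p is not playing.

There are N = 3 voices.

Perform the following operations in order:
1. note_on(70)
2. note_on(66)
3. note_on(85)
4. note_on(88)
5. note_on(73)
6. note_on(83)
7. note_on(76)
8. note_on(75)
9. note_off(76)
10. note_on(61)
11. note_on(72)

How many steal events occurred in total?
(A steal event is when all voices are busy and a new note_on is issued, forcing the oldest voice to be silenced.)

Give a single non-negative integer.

Answer: 6

Derivation:
Op 1: note_on(70): voice 0 is free -> assigned | voices=[70 - -]
Op 2: note_on(66): voice 1 is free -> assigned | voices=[70 66 -]
Op 3: note_on(85): voice 2 is free -> assigned | voices=[70 66 85]
Op 4: note_on(88): all voices busy, STEAL voice 0 (pitch 70, oldest) -> assign | voices=[88 66 85]
Op 5: note_on(73): all voices busy, STEAL voice 1 (pitch 66, oldest) -> assign | voices=[88 73 85]
Op 6: note_on(83): all voices busy, STEAL voice 2 (pitch 85, oldest) -> assign | voices=[88 73 83]
Op 7: note_on(76): all voices busy, STEAL voice 0 (pitch 88, oldest) -> assign | voices=[76 73 83]
Op 8: note_on(75): all voices busy, STEAL voice 1 (pitch 73, oldest) -> assign | voices=[76 75 83]
Op 9: note_off(76): free voice 0 | voices=[- 75 83]
Op 10: note_on(61): voice 0 is free -> assigned | voices=[61 75 83]
Op 11: note_on(72): all voices busy, STEAL voice 2 (pitch 83, oldest) -> assign | voices=[61 75 72]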